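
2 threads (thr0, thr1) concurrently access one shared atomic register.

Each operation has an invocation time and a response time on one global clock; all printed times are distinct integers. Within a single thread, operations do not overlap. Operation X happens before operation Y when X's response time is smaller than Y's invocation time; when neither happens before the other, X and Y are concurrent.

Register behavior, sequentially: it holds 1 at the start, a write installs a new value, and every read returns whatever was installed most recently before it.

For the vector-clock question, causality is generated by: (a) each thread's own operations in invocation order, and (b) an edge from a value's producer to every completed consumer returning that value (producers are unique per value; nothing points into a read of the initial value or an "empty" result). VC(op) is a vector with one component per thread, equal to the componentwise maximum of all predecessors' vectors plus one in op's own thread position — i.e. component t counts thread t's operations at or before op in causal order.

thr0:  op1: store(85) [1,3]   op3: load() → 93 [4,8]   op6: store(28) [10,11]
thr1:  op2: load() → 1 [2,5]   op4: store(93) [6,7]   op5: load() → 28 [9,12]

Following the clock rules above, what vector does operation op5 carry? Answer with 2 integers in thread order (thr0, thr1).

VC(op2, invoked at 2): no causal predecessors; +1 on thr1 → (0, 1)
VC(op1, invoked at 1): no causal predecessors; +1 on thr0 → (1, 0)
op4, invoked 6, takes VC(op2)=(0, 1) under max, adds 1 for thr1 → (0, 2)
op3, invoked 4, takes VC(op1)=(1, 0), VC(op4)=(0, 2) under max, adds 1 for thr0 → (2, 2)
op6, invoked 10, takes VC(op3)=(2, 2) under max, adds 1 for thr0 → (3, 2)
op5, invoked 9, takes VC(op4)=(0, 2), VC(op6)=(3, 2) under max, adds 1 for thr1 → (3, 3)
target: VC(op5) = (3, 3)

(3, 3)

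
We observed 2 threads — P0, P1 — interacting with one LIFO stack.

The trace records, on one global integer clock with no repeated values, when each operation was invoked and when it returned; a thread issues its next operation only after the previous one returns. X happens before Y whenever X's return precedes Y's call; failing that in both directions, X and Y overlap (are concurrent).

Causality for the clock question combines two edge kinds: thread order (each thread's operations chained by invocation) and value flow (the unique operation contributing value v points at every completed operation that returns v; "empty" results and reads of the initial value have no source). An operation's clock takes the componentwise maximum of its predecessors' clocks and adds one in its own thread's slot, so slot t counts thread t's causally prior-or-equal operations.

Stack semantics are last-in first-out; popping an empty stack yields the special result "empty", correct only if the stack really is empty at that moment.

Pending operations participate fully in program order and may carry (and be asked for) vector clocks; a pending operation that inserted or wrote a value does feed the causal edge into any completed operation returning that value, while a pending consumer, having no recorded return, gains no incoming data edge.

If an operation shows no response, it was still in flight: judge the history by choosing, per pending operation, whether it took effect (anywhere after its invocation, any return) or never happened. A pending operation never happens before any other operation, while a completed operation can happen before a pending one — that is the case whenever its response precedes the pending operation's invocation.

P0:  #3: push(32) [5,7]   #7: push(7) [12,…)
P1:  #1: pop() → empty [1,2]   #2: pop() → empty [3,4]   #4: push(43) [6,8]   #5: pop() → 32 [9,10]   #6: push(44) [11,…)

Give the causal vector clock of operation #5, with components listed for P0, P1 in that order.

(1, 4)

VC(#1, invoked at 1): no causal predecessors; +1 on P1 → (0, 1)
VC(#3, invoked at 5): no causal predecessors; +1 on P0 → (1, 0)
from VC(#1)=(0, 1), #2 (invoked 3) maxes components and bumps P1 → (0, 2)
from VC(#3)=(1, 0), #7 (invoked 12) maxes components and bumps P0 → (2, 0)
from VC(#2)=(0, 2), #4 (invoked 6) maxes components and bumps P1 → (0, 3)
from VC(#3)=(1, 0), VC(#4)=(0, 3), #5 (invoked 9) maxes components and bumps P1 → (1, 4)
from VC(#5)=(1, 4), #6 (invoked 11) maxes components and bumps P1 → (1, 5)
target: VC(#5) = (1, 4)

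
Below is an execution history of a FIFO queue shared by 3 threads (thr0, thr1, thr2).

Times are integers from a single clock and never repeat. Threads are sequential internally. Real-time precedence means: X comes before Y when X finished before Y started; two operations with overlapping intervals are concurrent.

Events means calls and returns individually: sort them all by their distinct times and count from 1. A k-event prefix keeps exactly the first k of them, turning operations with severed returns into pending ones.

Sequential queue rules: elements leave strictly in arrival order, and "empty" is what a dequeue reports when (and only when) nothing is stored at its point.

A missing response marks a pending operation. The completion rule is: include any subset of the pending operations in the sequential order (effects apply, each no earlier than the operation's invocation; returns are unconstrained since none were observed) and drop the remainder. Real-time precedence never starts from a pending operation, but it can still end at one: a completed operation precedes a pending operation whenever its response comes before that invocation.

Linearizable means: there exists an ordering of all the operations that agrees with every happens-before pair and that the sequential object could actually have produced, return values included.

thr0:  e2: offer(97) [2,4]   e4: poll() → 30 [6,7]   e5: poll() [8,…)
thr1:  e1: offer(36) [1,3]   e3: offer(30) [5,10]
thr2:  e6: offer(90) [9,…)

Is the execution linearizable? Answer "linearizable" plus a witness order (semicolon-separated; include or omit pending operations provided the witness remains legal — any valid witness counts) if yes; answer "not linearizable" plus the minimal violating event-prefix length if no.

not linearizable — minimal violating prefix: 7 events

the violation lands at event 7, e4's response at time 7: events 1..6 linearize, events 1..7 do not
all 2 real-time-respecting orders fail — 3 completed FIFO queue operations, no legal replay
completion choices over the 1 pending operation (e3) were checked; none helps
for example e1, e2, e4 (pending dropped) fails at step 3: e4 poll() → 30 is not legal there
for example e2, e1, e4 (pending dropped) fails at step 3: e4 poll() → 30 is not legal there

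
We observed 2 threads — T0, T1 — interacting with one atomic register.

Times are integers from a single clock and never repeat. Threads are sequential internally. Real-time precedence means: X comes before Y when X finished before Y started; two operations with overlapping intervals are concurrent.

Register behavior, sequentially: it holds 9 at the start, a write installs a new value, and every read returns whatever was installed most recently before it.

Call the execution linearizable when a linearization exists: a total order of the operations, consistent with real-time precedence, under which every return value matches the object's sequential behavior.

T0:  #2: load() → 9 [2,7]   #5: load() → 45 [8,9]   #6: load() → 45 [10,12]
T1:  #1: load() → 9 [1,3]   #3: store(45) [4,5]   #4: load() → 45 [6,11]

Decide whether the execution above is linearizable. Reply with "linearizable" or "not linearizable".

witness order: #1, #2, #3, #4, #5, #6
step 1: #1 load() → 9 — value 9
step 2: #2 load() → 9 — value 9
step 3: #3 store(45) — value 45
step 4: #4 load() → 45 — value 45
step 5: #5 load() → 45 — value 45
step 6: #6 load() → 45 — value 45

linearizable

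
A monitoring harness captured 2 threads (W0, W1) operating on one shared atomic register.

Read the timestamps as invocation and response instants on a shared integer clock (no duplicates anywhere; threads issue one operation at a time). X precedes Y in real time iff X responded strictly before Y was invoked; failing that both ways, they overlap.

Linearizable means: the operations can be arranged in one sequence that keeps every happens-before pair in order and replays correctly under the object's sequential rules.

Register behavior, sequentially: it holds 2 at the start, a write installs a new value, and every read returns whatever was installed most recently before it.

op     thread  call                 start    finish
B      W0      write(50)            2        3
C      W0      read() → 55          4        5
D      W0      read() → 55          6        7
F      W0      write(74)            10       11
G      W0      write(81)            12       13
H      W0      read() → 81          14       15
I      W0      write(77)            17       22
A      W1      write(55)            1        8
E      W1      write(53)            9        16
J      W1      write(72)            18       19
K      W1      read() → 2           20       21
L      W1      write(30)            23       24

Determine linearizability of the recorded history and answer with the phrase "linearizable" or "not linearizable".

not linearizable

through event 20 a valid linearization exists; event 21 (K responding at time 21) ends that
checked exhaustively: 16 real-time-consistent orders of 10 completed operations, zero legal atomic register replays
including or dropping the 1 pending operation (I) in any combination fails
take A, B, C, D, E, F, G, H, J, K (pending dropped): step 3 already fails, because C read() → 55 cannot occur there
take A, B, C, D, F, E, G, H, J, K (pending dropped): step 3 already fails, because C read() → 55 cannot occur there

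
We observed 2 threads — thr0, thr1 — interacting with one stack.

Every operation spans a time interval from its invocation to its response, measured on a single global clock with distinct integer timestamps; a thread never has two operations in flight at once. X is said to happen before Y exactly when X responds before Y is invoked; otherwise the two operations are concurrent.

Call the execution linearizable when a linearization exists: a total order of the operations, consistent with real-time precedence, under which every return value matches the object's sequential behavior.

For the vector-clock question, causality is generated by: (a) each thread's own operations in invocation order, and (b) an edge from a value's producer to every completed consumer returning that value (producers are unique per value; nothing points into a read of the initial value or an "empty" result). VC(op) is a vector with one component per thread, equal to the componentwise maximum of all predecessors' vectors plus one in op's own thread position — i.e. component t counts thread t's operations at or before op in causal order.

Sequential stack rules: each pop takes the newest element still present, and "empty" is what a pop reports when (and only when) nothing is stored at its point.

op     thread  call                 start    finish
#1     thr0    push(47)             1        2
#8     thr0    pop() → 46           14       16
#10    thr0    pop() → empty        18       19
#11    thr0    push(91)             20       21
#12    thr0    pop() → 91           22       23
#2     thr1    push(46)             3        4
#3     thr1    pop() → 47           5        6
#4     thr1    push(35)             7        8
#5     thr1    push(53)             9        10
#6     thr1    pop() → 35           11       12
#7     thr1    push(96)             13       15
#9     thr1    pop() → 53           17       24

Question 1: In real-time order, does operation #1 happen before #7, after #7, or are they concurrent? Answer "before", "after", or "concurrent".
before

#1 spans [1,2], #7 spans [13,15]
resp(#1)=2 < inv(#7)=13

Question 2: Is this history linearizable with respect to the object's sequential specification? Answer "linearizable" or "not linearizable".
not linearizable

already the first 6 events (up to #3's response at time 6) admit no linearization; the first 5 still do
exhaustive check: the 3 completed stack ops admit one real-time order; illegal
one such order, #1, #2, #3, breaks at step 3 where #3 pop() → 47 is illegal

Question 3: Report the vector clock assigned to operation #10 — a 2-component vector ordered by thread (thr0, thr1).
(3, 1)

invoked at 3, #2 has no predecessors; its own thr1 bump gives (0, 1)
invoked at 1, #1 has no predecessors; its own thr0 bump gives (1, 0)
invoked at 5, #3 merges VC(#1)=(1, 0), VC(#2)=(0, 1) and bumps thr1's slot → (1, 2)
invoked at 14, #8 merges VC(#1)=(1, 0), VC(#2)=(0, 1) and bumps thr0's slot → (2, 1)
invoked at 7, #4 merges VC(#3)=(1, 2) and bumps thr1's slot → (1, 3)
invoked at 18, #10 merges VC(#8)=(2, 1) and bumps thr0's slot → (3, 1)
invoked at 9, #5 merges VC(#4)=(1, 3) and bumps thr1's slot → (1, 4)
invoked at 20, #11 merges VC(#10)=(3, 1) and bumps thr0's slot → (4, 1)
invoked at 11, #6 merges VC(#4)=(1, 3), VC(#5)=(1, 4) and bumps thr1's slot → (1, 5)
invoked at 22, #12 merges VC(#11)=(4, 1) and bumps thr0's slot → (5, 1)
invoked at 13, #7 merges VC(#6)=(1, 5) and bumps thr1's slot → (1, 6)
invoked at 17, #9 merges VC(#5)=(1, 4), VC(#7)=(1, 6) and bumps thr1's slot → (1, 7)
target: VC(#10) = (3, 1)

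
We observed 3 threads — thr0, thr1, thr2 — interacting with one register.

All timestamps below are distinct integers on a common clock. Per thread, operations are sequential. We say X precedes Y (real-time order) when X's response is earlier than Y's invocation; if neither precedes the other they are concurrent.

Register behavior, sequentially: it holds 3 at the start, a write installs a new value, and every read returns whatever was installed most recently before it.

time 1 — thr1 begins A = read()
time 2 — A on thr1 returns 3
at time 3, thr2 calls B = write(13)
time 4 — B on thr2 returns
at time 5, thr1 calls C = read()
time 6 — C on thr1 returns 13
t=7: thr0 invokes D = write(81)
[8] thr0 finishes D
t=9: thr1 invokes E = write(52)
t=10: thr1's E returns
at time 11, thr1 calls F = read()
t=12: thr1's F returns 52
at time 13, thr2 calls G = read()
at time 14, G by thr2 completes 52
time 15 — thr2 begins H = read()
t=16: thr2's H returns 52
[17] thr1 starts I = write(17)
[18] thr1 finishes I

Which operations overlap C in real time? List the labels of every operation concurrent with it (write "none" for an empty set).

overlap test against C [5,6]: concurrent iff the interval meets 5..6
A [1,2]: before
B [3,4]: before
D [7,8]: after
E [9,10]: after
F [11,12]: after
G [13,14]: after
H [15,16]: after
I [17,18]: after

none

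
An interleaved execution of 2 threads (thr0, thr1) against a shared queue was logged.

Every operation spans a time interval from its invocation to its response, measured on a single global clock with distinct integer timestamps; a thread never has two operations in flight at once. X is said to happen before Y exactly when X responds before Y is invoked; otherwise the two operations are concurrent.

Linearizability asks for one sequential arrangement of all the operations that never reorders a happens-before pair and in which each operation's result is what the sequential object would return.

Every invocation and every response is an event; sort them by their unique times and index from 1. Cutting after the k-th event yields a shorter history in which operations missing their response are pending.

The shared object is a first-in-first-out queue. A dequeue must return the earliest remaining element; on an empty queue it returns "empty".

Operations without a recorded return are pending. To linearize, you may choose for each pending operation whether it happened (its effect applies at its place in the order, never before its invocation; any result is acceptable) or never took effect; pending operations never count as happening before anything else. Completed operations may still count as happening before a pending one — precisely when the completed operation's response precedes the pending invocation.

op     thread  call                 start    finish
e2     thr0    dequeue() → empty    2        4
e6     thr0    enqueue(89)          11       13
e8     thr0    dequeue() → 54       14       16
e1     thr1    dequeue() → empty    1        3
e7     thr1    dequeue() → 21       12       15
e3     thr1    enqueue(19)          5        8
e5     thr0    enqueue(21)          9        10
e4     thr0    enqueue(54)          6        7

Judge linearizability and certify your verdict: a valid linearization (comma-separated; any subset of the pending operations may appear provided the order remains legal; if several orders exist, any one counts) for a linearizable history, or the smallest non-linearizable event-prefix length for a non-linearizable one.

not linearizable — minimal violating prefix: 15 events

through event 14 a valid linearization exists; event 15 (e7 responding at time 15) ends that
no legal order exists: 8 real-time-consistent candidates over 7 completed queue operations, all rejected
including or dropping the 1 pending operation (e8) in any combination fails
for example e1, e2, e3, e4, e5, e6, e7 (pending dropped) fails at step 7: e7 dequeue() → 21 is not legal there
for example e1, e2, e3, e4, e5, e7, e6 (pending dropped) fails at step 6: e7 dequeue() → 21 is not legal there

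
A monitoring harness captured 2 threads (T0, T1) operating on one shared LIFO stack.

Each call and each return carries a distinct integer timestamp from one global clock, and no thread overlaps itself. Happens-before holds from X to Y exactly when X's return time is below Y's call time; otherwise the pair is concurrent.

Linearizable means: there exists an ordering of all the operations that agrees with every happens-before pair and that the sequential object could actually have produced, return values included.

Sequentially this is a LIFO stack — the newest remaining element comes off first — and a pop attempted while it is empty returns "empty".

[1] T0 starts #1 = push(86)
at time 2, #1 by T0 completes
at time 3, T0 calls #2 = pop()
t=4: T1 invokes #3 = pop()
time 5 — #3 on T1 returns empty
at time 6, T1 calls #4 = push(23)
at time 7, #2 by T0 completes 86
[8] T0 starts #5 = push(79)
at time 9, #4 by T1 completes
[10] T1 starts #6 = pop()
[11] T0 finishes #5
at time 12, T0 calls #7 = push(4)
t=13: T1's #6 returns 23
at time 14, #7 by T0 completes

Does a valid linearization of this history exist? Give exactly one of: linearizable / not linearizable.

witness order: #1, #2, #3, #4, #6, #5, #7
1. #1 push(86), leaving stack <86>
2. #2 pop() → 86, leaving stack <>
3. #3 pop() → empty, leaving stack <>
4. #4 push(23), leaving stack <23>
5. #6 pop() → 23, leaving stack <>
6. #5 push(79), leaving stack <79>
7. #7 push(4), leaving stack <79,4>

linearizable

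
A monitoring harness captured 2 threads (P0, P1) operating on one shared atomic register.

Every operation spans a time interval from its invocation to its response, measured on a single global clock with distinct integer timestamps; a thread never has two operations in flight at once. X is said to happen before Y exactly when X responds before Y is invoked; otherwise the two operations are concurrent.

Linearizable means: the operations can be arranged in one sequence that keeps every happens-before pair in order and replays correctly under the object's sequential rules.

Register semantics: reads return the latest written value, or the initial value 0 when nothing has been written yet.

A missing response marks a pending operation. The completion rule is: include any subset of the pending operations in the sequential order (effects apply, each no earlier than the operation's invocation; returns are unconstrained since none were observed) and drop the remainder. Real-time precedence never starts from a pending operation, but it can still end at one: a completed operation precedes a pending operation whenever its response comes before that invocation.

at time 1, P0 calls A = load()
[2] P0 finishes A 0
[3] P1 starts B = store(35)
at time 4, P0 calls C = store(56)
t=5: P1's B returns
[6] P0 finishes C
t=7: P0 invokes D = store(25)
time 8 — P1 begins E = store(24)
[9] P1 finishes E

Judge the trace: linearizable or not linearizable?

linearizable

a witness: A, B, C, D, E
1. A load() → 0, leaving value 0
2. B store(35), leaving value 35
3. C store(56), leaving value 56
4. D store(25) (pending, included), leaving value 25
5. E store(24), leaving value 24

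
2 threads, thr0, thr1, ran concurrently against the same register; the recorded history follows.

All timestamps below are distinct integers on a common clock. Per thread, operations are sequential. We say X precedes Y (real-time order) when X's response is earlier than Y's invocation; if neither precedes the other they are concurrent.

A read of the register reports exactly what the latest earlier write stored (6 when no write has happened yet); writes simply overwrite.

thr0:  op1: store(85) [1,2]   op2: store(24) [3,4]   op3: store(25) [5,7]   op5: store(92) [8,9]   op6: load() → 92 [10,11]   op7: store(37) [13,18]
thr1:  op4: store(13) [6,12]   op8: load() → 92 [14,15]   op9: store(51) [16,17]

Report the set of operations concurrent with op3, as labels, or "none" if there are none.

op4

op3 runs from 5 to 7; window-overlapping ops are concurrent
op1 [1,2]: before
op2 [3,4]: before
op4 [6,12]: concurrent
op5 [8,9]: after
op6 [10,11]: after
op7 [13,18]: after
op8 [14,15]: after
op9 [16,17]: after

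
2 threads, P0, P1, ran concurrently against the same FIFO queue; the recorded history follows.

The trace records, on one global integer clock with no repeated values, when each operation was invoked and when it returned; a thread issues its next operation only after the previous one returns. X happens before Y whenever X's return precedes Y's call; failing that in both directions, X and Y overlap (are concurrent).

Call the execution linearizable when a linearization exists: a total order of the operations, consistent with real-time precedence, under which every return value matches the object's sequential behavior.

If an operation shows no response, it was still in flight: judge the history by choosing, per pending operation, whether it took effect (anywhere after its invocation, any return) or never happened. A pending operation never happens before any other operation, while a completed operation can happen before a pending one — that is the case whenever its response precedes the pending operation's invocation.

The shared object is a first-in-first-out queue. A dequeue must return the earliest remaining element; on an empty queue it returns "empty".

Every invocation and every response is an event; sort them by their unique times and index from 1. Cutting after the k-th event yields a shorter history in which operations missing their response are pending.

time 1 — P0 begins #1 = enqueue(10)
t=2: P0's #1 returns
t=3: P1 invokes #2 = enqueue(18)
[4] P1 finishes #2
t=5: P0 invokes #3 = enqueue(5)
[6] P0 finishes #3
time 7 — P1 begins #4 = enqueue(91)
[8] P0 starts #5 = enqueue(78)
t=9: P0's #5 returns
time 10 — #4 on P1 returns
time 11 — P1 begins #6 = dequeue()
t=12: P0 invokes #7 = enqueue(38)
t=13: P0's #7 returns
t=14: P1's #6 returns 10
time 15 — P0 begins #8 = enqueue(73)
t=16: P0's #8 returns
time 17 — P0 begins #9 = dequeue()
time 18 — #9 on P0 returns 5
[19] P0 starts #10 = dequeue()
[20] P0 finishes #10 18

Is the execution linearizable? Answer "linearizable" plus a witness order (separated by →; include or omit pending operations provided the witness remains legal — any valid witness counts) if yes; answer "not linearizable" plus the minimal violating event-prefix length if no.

not linearizable — minimal violating prefix: 18 events

the violation lands at event 18, #9's response at time 18: events 1..17 linearize, events 1..18 do not
4 orders of the 9 completed FIFO queue ops respect real time; none is legal
sample order #1, #2, #3, #4, #5, #6, #7, #8, #9 stalls at step 9 — #9 dequeue() → 5 has no legal effect
sample order #1, #2, #3, #4, #5, #7, #6, #8, #9 stalls at step 9 — #9 dequeue() → 5 has no legal effect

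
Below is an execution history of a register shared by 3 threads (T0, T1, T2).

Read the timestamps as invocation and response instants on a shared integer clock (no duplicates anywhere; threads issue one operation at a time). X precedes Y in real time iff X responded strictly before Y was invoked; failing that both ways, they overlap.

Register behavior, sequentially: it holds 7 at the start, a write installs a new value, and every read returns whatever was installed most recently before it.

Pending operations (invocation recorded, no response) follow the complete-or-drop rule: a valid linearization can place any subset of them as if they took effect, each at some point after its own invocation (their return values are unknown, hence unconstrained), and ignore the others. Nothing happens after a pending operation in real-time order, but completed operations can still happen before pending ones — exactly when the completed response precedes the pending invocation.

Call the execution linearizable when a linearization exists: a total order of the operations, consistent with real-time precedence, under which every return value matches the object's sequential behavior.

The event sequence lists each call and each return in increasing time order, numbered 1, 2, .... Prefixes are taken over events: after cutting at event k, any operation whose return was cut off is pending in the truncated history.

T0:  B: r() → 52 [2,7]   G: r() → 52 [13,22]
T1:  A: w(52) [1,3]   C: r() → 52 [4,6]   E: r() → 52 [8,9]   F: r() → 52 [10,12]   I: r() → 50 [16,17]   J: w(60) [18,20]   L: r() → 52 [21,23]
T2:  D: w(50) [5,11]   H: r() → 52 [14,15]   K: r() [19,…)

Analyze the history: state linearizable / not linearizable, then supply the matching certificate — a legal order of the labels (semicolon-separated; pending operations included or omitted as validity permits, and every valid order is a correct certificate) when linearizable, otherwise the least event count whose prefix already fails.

not linearizable — minimal violating prefix: 15 events

cut after 14 events: linearizable; cut after 15 events (H responds, time 15): not linearizable
checked exhaustively: 14 real-time-consistent orders of 7 completed operations, zero legal register replays
every completion of the 1 pending operation (G) was checked; none linearizes
e.g. A, B, C, D, E, F, H (pending dropped): illegal at step 5, since E r() → 52 cannot apply there
e.g. A, B, C, E, D, F, H (pending dropped): illegal at step 6, since F r() → 52 cannot apply there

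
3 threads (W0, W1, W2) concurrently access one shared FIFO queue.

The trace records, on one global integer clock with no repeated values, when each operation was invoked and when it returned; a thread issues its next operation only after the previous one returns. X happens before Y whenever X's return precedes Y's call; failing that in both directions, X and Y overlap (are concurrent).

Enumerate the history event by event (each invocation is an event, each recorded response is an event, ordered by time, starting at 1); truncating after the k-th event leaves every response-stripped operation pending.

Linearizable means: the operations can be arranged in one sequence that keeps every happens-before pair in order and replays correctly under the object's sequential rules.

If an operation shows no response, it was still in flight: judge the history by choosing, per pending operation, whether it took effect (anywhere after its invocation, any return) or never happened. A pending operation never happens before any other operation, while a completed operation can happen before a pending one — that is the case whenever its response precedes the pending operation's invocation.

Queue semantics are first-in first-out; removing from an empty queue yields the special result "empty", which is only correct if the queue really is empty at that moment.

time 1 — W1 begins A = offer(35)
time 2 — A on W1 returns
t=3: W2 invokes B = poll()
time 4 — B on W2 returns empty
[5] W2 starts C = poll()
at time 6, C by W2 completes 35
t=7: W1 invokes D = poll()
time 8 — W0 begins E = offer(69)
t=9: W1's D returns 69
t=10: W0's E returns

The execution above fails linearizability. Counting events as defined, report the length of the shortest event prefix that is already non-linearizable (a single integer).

events 1..3 are linearizable, e.g. via A:
after step 1 (A offer(35)): queue <35>
once event 4 joins (B's response, time 4), exhaustive search finds no witness
one such order, A, B, breaks at step 2 where B poll() → empty is illegal

4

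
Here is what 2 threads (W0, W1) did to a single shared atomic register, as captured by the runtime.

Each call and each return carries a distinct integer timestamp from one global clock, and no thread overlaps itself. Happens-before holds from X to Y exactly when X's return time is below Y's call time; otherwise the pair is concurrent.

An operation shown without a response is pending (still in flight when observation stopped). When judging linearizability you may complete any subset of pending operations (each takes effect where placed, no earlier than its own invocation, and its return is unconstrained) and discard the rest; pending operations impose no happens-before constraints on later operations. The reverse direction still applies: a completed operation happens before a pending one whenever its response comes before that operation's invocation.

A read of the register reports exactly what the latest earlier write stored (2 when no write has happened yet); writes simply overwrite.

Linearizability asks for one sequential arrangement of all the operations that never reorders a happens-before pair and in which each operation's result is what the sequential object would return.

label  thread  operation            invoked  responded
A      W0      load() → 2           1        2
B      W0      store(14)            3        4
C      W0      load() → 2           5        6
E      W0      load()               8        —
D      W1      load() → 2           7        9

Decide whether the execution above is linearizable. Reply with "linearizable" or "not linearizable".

not linearizable

prefix check: 1..5 passes, 1..6 fails once C's time-6 response joins
one real-time candidate order over the 3 completed operations — the atomic register replay rejects it
for example A, B, C fails at step 3: C load() → 2 is not legal there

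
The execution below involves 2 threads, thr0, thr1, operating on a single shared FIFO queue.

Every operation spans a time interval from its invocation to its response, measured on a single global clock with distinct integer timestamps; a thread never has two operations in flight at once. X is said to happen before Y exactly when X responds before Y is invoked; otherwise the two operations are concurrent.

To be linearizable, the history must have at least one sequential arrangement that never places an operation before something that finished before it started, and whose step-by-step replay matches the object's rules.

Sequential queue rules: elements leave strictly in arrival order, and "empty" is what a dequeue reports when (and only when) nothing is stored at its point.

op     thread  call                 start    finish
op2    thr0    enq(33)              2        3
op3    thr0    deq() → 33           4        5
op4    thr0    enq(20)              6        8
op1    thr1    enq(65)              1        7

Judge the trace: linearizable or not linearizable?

a witness: op2, op1, op3, op4
after step 1 (op2 enq(33)): queue <33>
after step 2 (op1 enq(65)): queue <33,65>
after step 3 (op3 deq() → 33): queue <65>
after step 4 (op4 enq(20)): queue <65,20>

linearizable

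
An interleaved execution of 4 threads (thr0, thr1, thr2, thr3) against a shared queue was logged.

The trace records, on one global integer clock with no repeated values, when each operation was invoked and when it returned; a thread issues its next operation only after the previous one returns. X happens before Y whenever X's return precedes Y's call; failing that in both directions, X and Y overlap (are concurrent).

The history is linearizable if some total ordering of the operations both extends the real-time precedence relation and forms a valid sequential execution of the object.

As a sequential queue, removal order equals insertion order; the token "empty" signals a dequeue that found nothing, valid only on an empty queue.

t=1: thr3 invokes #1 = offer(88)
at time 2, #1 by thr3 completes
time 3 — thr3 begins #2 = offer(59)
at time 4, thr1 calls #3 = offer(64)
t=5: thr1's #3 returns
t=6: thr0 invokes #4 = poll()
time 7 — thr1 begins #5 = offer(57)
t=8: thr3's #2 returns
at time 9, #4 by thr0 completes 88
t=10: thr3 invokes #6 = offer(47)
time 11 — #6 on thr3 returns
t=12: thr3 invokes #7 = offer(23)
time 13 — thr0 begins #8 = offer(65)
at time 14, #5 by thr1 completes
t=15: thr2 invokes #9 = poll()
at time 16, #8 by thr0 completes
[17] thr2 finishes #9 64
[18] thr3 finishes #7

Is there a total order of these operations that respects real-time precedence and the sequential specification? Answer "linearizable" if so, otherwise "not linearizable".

witness order: #1, #3, #2, #4, #5, #6, #7, #8, #9
after step 1 (#1 offer(88)): queue <88>
after step 2 (#3 offer(64)): queue <88,64>
after step 3 (#2 offer(59)): queue <88,64,59>
after step 4 (#4 poll() → 88): queue <64,59>
after step 5 (#5 offer(57)): queue <64,59,57>
after step 6 (#6 offer(47)): queue <64,59,57,47>
after step 7 (#7 offer(23)): queue <64,59,57,47,23>
after step 8 (#8 offer(65)): queue <64,59,57,47,23,65>
after step 9 (#9 poll() → 64): queue <59,57,47,23,65>

linearizable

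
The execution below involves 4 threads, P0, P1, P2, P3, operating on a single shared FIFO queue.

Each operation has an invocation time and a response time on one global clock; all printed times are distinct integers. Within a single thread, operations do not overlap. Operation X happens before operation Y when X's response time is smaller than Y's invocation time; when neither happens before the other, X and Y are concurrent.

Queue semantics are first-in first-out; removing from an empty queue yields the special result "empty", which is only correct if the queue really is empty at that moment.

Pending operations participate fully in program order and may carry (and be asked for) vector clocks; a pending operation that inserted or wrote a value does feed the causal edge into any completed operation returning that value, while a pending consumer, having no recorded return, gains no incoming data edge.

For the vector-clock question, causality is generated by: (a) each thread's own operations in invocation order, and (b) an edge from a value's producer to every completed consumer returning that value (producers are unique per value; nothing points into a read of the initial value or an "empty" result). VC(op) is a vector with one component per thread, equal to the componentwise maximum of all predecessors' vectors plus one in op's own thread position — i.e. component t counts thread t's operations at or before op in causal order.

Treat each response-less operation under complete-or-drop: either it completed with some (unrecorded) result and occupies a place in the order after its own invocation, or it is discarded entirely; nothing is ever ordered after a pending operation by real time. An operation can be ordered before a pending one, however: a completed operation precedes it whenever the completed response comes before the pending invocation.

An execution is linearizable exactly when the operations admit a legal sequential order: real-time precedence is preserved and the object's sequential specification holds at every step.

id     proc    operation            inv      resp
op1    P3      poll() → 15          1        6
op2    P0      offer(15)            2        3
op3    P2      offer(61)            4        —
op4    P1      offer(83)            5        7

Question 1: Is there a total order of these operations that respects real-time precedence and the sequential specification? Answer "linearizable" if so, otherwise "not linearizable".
one valid linearization: op2, op1, op3, op4
1. op2 offer(15), leaving queue <15>
2. op1 poll() → 15, leaving queue <>
3. op3 offer(61) (pending, included), leaving queue <61>
4. op4 offer(83), leaving queue <61,83>

linearizable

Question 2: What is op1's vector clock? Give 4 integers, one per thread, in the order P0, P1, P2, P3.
Answer: (1, 0, 0, 1)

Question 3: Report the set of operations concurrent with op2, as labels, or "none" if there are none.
Answer: op1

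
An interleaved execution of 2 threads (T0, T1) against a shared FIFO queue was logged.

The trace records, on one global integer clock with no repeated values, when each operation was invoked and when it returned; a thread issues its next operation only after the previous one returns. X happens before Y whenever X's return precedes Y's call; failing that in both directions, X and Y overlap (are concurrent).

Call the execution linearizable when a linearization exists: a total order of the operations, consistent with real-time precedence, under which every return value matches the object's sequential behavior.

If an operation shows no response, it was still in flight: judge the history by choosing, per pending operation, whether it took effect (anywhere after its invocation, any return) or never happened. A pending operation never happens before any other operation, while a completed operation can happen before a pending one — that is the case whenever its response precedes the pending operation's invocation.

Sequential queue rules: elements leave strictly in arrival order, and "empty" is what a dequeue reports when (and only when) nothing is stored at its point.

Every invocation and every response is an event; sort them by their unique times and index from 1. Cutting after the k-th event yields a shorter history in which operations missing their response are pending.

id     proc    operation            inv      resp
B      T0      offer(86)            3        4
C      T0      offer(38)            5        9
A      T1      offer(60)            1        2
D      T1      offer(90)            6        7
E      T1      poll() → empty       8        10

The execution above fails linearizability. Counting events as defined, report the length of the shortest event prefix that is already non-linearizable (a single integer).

10

events 1..9 are linearizable, e.g. via A, B, C, D:
step 1: A offer(60) — queue <60>
step 2: B offer(86) — queue <60,86>
step 3: C offer(38) — queue <60,86,38>
step 4: D offer(90) — queue <60,86,38,90>
adding event 10 (E responds at 10) leaves no legal real-time order
for example A, B, C, D, E fails at step 5: E poll() → empty is not legal there
for example A, B, D, C, E fails at step 5: E poll() → empty is not legal there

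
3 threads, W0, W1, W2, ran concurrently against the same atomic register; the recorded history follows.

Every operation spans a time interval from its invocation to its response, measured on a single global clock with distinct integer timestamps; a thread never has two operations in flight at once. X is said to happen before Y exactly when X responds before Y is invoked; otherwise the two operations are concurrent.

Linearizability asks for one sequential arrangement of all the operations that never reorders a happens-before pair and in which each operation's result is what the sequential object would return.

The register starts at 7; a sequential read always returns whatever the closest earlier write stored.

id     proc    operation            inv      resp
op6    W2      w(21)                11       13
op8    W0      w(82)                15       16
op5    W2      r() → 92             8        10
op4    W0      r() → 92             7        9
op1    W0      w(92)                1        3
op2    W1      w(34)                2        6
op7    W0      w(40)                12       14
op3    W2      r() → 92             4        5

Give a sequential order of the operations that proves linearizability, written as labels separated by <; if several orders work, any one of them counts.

after step 1 (op2 w(34)): value 34
after step 2 (op1 w(92)): value 92
after step 3 (op3 r() → 92): value 92
after step 4 (op4 r() → 92): value 92
after step 5 (op5 r() → 92): value 92
after step 6 (op6 w(21)): value 21
after step 7 (op7 w(40)): value 40
after step 8 (op8 w(82)): value 82

op2 < op1 < op3 < op4 < op5 < op6 < op7 < op8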